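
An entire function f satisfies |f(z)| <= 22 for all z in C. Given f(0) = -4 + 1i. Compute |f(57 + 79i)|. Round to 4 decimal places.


Step 1: By Liouville's theorem, a bounded entire function is constant.
Step 2: f(z) = f(0) = -4 + 1i for all z.
Step 3: |f(w)| = |-4 + 1i| = sqrt(16 + 1)
Step 4: = 4.1231

4.1231


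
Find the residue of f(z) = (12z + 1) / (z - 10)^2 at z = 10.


Step 1: Pole of order 2 at z = 10
Step 2: Res = lim d/dz [(z - 10)^2 * f(z)] as z -> 10
Step 3: (z - 10)^2 * f(z) = 12z + 1
Step 4: d/dz[12z + 1] = 12

12


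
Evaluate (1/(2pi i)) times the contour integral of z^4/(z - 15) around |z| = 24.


Step 1: f(z) = z^4, a = 15 is inside |z| = 24
Step 2: By Cauchy integral formula: (1/(2pi*i)) * integral = f(a)
Step 3: f(15) = 15^4 = 50625

50625


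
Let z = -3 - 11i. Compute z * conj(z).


Step 1: conj(z) = -3 + 11i
Step 2: z * conj(z) = (-3)^2 + (-11)^2
Step 3: = 9 + 121 = 130

130


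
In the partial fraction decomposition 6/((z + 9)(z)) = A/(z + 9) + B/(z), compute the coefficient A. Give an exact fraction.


Step 1: Multiply both sides by (z + 9) and set z = -9
Step 2: A = 6 / (-9 - 0)
Step 3: A = 6 / (-9)
Step 4: A = -2/3

-2/3


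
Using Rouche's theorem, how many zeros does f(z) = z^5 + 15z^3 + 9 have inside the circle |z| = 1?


Step 1: On |z| = 1 the three terms have sizes |z^5| = 1^5 = 1, |15z^3| = 15*1^3 = 15, |9| = 9
Step 2: The dominant term is g(z) = 15z^3; let h(z) = z^5 + 9 so f = g + h
Step 3: On |z| = 1: |g| = 15 and |h| <= 1 + 9 = 10
Step 4: Since 15 > 10, |h| < |g| on |z| = 1, so by Rouche f has the same number of zeros as g inside |z| < 1
Step 5: g(z) = 15z^3 has 3 zeros (at the origin, multiplicity 3) inside |z| < 1. Answer = 3

3


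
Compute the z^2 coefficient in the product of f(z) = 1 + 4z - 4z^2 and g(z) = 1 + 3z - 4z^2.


Step 1: z^2 term in f*g comes from: (1)*(-4z^2) + (4z)*(3z) + (-4z^2)*(1)
Step 2: = -4 + 12 - 4
Step 3: = 4

4


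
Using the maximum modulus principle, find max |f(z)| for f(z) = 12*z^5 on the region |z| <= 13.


Step 1: On |z| = 13, |f(z)| = 12 * |z|^5 = 12 * 13^5
Step 2: By maximum modulus principle, maximum is on boundary.
Step 3: Maximum = 12 * 371293 = 4455516

4455516


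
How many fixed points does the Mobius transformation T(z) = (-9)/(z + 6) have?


Step 1: Fixed points satisfy T(z) = z
Step 2: z^2 + 6z + 9 = 0
Step 3: Discriminant = 6^2 - 4*1*9 = 0
Step 4: Number of fixed points = 1

1


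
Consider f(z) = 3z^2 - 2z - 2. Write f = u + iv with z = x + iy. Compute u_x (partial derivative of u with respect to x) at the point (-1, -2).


Step 1: f(z) = 3(x+iy)^2 - 2(x+iy) - 2
Step 2: u = 3(x^2 - y^2) - 2x - 2
Step 3: u_x = 6x - 2
Step 4: At (-1, -2): u_x = -6 - 2 = -8

-8


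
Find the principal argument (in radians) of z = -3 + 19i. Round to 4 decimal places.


Step 1: z = -3 + 19i
Step 2: arg(z) = atan2(19, -3)
Step 3: arg(z) = 1.7274

1.7274


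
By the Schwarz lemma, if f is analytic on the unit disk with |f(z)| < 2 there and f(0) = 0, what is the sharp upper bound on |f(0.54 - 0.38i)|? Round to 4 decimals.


Step 1: g = f/2 maps D -> D with g(0) = 0, so by the Schwarz lemma |g(z)| <= |z|, i.e. |f(z)| <= 2|z|; this is sharp (f(z) = 2z).
Step 2: |z0|^2 = 0.54^2 + (-0.38)^2 = 0.436
Step 3: |z0| = sqrt(0.436) = 0.660303
Step 4: Best bound = 2 * |z0| = 2 * 0.660303 = 1.3206

1.3206


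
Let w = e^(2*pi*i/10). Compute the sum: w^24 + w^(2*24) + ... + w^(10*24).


Step 1: The sum sum_{j=1}^{n} w^(k*j) equals n if n | k, else 0.
Step 2: Here n = 10, k = 24
Step 3: Does n divide k? 10 | 24 -> False
Step 4: Sum = 0

0


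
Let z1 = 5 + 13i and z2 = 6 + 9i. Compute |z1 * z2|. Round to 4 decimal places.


Step 1: |z1| = sqrt(5^2 + 13^2) = sqrt(194)
Step 2: |z2| = sqrt(6^2 + 9^2) = sqrt(117)
Step 3: |z1*z2| = |z1|*|z2| = sqrt(194) * sqrt(117) = sqrt(194 * 117) = sqrt(22698)
Step 4: = 150.6586

150.6586


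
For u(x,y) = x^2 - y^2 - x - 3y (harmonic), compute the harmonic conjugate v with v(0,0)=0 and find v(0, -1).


Step 1: v_x = -u_y = 2y + 3
Step 2: v_y = u_x = 2x - 1
Step 3: v = 2xy + 3x - y + C
Step 4: v(0,0) = 0 => C = 0
Step 5: v(0, -1) = 1

1


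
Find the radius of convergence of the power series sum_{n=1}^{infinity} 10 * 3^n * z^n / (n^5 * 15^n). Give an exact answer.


Step 1: General term a_n = 10 * 3^n / (n^5 * 15^n)
Step 2: By the root test, |a_n|^(1/n) = 10^(1/n) * 3 / (n^(5/n) * 15) -> 3/15 as n -> infinity (since 10^(1/n) -> 1 and n^(5/n) -> 1)
Step 3: R = 1/lim|a_n|^(1/n) = 15/3 = 5

5


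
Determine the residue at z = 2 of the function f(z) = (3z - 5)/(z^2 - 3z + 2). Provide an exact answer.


Step 1: Q(z) = z^2 - 3z + 2 = (z - 2)(z - 1)
Step 2: Q'(z) = 2z - 3
Step 3: Q'(2) = 1, P(2) = 1
Step 4: Res = P(2)/Q'(2) = 1/1 = 1

1


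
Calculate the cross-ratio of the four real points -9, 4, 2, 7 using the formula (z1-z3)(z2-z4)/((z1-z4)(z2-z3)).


Step 1: (z1-z3)(z2-z4) = (-11) * (-3) = 33
Step 2: (z1-z4)(z2-z3) = (-16) * 2 = -32
Step 3: Cross-ratio = -33/32 = -33/32

-33/32


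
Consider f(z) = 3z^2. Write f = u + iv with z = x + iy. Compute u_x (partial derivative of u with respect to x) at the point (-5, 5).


Step 1: f(z) = 3(x+iy)^2 + 0
Step 2: u = 3(x^2 - y^2) + 0
Step 3: u_x = 6x + 0
Step 4: At (-5, 5): u_x = -30 + 0 = -30

-30


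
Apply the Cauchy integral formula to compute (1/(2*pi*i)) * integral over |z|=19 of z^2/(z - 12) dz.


Step 1: f(z) = z^2, a = 12 is inside |z| = 19
Step 2: By Cauchy integral formula: (1/(2pi*i)) * integral = f(a)
Step 3: f(12) = 12^2 = 144

144


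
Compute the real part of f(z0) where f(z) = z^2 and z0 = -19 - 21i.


Step 1: z0 = -19 - 21i
Step 2: z0^2 = (-19)^2 - (-21)^2 + 798i
Step 3: real part = 361 - 441 = -80

-80


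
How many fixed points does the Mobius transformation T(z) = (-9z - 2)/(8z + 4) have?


Step 1: Fixed points satisfy T(z) = z
Step 2: 8z^2 + 13z + 2 = 0
Step 3: Discriminant = 13^2 - 4*8*2 = 105
Step 4: Number of fixed points = 2

2


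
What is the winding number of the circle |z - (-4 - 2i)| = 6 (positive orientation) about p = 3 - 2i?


Step 1: Center c = (-4, -2), radius = 6
Step 2: |p - c|^2 = 7^2 + 0^2 = 49
Step 3: r^2 = 36
Step 4: |p-c| > r so winding number = 0

0


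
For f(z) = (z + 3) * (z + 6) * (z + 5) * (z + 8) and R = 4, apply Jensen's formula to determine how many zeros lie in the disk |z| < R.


Jensen's formula: (1/2pi)*integral log|f(Re^it)|dt = log|f(0)| + sum_{|a_k|<R} log(R/|a_k|)
Step 1: f(0) = 3 * 6 * 5 * 8 = 720
Step 2: log|f(0)| = log|-3| + log|-6| + log|-5| + log|-8| = 6.5793
Step 3: Zeros inside |z| < 4: -3
Step 4: Jensen sum = log(4/3) = 0.2877
Step 5: n(R) = number of terms in the Jensen sum = count of zeros inside |z| < 4 = 1

1


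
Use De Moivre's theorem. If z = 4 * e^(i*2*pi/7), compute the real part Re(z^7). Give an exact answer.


Step 1: By De Moivre's theorem, z^7 = 4^7 * e^(i*7*2*pi/7) = 16384 * (cos(2*pi) + i*sin(2*pi))
Step 2: |z|^7 = 4^7 = 16384
Step 3: Reduce the angle mod 2*pi: 2*pi - 2*pi = 0
Step 4: cos(0) = 1
Step 5: Re(z^7) = 16384 * 1 = 16384

16384


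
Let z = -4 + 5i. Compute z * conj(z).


Step 1: conj(z) = -4 - 5i
Step 2: z * conj(z) = (-4)^2 + 5^2
Step 3: = 16 + 25 = 41

41


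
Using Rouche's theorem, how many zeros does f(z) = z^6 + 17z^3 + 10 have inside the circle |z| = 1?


Step 1: On |z| = 1 the three terms have sizes |z^6| = 1^6 = 1, |17z^3| = 17*1^3 = 17, |10| = 10
Step 2: The dominant term is g(z) = 17z^3; let h(z) = z^6 + 10 so f = g + h
Step 3: On |z| = 1: |g| = 17 and |h| <= 1 + 10 = 11
Step 4: Since 17 > 11, |h| < |g| on |z| = 1, so by Rouche f has the same number of zeros as g inside |z| < 1
Step 5: g(z) = 17z^3 has 3 zeros (at the origin, multiplicity 3) inside |z| < 1. Answer = 3

3


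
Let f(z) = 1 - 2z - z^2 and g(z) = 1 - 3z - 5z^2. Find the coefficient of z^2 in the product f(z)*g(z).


Step 1: z^2 term in f*g comes from: (1)*(-5z^2) + (-2z)*(-3z) + (-z^2)*(1)
Step 2: = -5 + 6 - 1
Step 3: = 0

0


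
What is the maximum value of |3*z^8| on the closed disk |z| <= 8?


Step 1: On |z| = 8, |f(z)| = 3 * |z|^8 = 3 * 8^8
Step 2: By maximum modulus principle, maximum is on boundary.
Step 3: Maximum = 3 * 16777216 = 50331648

50331648


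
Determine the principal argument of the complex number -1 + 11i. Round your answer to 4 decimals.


Step 1: z = -1 + 11i
Step 2: arg(z) = atan2(11, -1)
Step 3: arg(z) = 1.6615

1.6615


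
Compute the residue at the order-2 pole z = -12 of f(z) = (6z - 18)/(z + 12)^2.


Step 1: Pole of order 2 at z = -12
Step 2: Res = lim d/dz [(z + 12)^2 * f(z)] as z -> -12
Step 3: (z + 12)^2 * f(z) = 6z - 18
Step 4: d/dz[6z - 18] = 6

6


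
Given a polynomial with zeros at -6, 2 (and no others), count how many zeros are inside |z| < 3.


Step 1: Check each root:
  z = -6: |-6| = 6 >= 3
  z = 2: |2| = 2 < 3
Step 2: Count = 1

1


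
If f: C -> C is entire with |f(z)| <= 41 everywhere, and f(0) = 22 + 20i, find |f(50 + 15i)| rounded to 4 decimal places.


Step 1: By Liouville's theorem, a bounded entire function is constant.
Step 2: f(z) = f(0) = 22 + 20i for all z.
Step 3: |f(w)| = |22 + 20i| = sqrt(484 + 400)
Step 4: = 29.7321

29.7321


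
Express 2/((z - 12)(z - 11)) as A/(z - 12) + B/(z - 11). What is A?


Step 1: Multiply both sides by (z - 12) and set z = 12
Step 2: A = 2 / (12 - 11)
Step 3: A = 2 / 1
Step 4: A = 2

2


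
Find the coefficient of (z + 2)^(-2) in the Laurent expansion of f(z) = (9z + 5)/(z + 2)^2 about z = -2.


Step 1: Write the numerator in powers of (z + 2): 9z + 5 = 9(z + 2) + (9*(-2) + 5) = 9(z + 2) - 13
Step 2: Divide by (z + 2)^2: f(z) = -13(z + 2)^(-2) + 9(z + 2)^(-1)
Step 3: This finite sum is the Laurent series of f about z = -2.
Step 4: Coefficient of (z + 2)^(-2) = 9*(-2) + 5 = -13

-13


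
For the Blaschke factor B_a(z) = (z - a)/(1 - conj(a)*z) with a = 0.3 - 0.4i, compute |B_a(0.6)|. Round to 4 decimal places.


Step 1: Numerator z0 - a = 0.6 - (0.3 - 0.4i) = 0.3 + 0.4i
Step 2: Denominator 1 - conj(a)*z0 = 1 - (0.3 + 0.4i)*0.6 = 0.82 - 0.24i
Step 3: |z0 - a|^2 = 0.3^2 + 0.4^2 = 0.25; |1 - conj(a)*z0|^2 = 0.82^2 + (-0.24)^2 = 0.73
Step 4: |B_a(0.6)| = sqrt(0.25 / 0.73) = sqrt(0.342466)
Step 5: = 0.5852

0.5852


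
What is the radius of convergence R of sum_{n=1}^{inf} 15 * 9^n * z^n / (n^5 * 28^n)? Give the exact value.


Step 1: General term a_n = 15 * 9^n / (n^5 * 28^n)
Step 2: By the root test, |a_n|^(1/n) = 15^(1/n) * 9 / (n^(5/n) * 28) -> 9/28 as n -> infinity (since 15^(1/n) -> 1 and n^(5/n) -> 1)
Step 3: R = 1/lim|a_n|^(1/n) = 28/9

28/9


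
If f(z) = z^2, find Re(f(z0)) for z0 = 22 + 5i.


Step 1: z0 = 22 + 5i
Step 2: z0^2 = 22^2 - 5^2 + 220i
Step 3: real part = 484 - 25 = 459

459


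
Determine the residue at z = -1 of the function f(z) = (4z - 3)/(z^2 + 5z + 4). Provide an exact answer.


Step 1: Q(z) = z^2 + 5z + 4 = (z + 1)(z + 4)
Step 2: Q'(z) = 2z + 5
Step 3: Q'(-1) = 3, P(-1) = -7
Step 4: Res = P(-1)/Q'(-1) = -7/3 = -7/3

-7/3


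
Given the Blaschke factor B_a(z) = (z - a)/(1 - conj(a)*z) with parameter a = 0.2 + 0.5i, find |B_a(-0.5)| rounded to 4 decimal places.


Step 1: Numerator z0 - a = -0.5 - (0.2 + 0.5i) = -0.7 - 0.5i
Step 2: Denominator 1 - conj(a)*z0 = 1 - (0.2 - 0.5i)*(-0.5) = 1.1 - 0.25i
Step 3: |z0 - a|^2 = (-0.7)^2 + (-0.5)^2 = 0.74; |1 - conj(a)*z0|^2 = 1.1^2 + (-0.25)^2 = 1.2725
Step 4: |B_a(-0.5)| = sqrt(0.74 / 1.2725) = sqrt(0.581532)
Step 5: = 0.7626

0.7626


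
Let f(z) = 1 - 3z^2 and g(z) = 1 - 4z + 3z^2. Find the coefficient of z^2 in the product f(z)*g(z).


Step 1: z^2 term in f*g comes from: (1)*(3z^2) + (0)*(-4z) + (-3z^2)*(1)
Step 2: = 3 + 0 - 3
Step 3: = 0

0


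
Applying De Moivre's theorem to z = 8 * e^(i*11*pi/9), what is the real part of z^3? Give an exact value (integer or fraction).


Step 1: By De Moivre's theorem, z^3 = 8^3 * e^(i*3*11*pi/9) = 512 * (cos(11*pi/3) + i*sin(11*pi/3))
Step 2: |z|^3 = 8^3 = 512
Step 3: Reduce the angle mod 2*pi: 11*pi/3 - 2*pi = 5*pi/3
Step 4: cos(5*pi/3) = 1/2
Step 5: Re(z^3) = 512 * 1/2 = 256

256


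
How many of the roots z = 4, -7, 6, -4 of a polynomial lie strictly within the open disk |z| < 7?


Step 1: Check each root:
  z = 4: |4| = 4 < 7
  z = -7: |-7| = 7 >= 7
  z = 6: |6| = 6 < 7
  z = -4: |-4| = 4 < 7
Step 2: Count = 3

3


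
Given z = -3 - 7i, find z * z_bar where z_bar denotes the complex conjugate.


Step 1: conj(z) = -3 + 7i
Step 2: z * conj(z) = (-3)^2 + (-7)^2
Step 3: = 9 + 49 = 58

58


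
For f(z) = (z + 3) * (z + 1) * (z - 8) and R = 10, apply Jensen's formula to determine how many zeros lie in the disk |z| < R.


Jensen's formula: (1/2pi)*integral log|f(Re^it)|dt = log|f(0)| + sum_{|a_k|<R} log(R/|a_k|)
Step 1: f(0) = 3 * 1 * (-8) = -24
Step 2: log|f(0)| = log|-3| + log|-1| + log|8| = 3.1781
Step 3: Zeros inside |z| < 10: -3, -1, 8
Step 4: Jensen sum = log(10/3) + log(10/1) + log(10/8) = 3.7297
Step 5: n(R) = number of terms in the Jensen sum = count of zeros inside |z| < 10 = 3

3


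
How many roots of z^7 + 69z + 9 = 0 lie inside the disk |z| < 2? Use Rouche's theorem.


Step 1: On |z| = 2 the three terms have sizes |z^7| = 2^7 = 128, |69z| = 69*2 = 138, |9| = 9
Step 2: The dominant term is g(z) = 69z; let h(z) = z^7 + 9 so f = g + h
Step 3: On |z| = 2: |g| = 138 and |h| <= 128 + 9 = 137
Step 4: Since 138 > 137, |h| < |g| on |z| = 2, so by Rouche f has the same number of zeros as g inside |z| < 2
Step 5: g(z) = 69z has 1 zero (at the origin, multiplicity 1) inside |z| < 2. Answer = 1

1


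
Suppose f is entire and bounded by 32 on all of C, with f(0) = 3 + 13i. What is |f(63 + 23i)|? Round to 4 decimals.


Step 1: By Liouville's theorem, a bounded entire function is constant.
Step 2: f(z) = f(0) = 3 + 13i for all z.
Step 3: |f(w)| = |3 + 13i| = sqrt(9 + 169)
Step 4: = 13.3417

13.3417


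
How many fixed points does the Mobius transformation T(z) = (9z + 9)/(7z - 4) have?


Step 1: Fixed points satisfy T(z) = z
Step 2: 7z^2 - 13z - 9 = 0
Step 3: Discriminant = (-13)^2 - 4*7*(-9) = 421
Step 4: Number of fixed points = 2

2


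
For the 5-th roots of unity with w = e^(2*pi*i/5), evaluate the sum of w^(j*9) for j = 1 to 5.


Step 1: The sum sum_{j=1}^{n} w^(k*j) equals n if n | k, else 0.
Step 2: Here n = 5, k = 9
Step 3: Does n divide k? 5 | 9 -> False
Step 4: Sum = 0

0


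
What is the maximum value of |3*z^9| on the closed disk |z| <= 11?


Step 1: On |z| = 11, |f(z)| = 3 * |z|^9 = 3 * 11^9
Step 2: By maximum modulus principle, maximum is on boundary.
Step 3: Maximum = 3 * 2357947691 = 7073843073

7073843073


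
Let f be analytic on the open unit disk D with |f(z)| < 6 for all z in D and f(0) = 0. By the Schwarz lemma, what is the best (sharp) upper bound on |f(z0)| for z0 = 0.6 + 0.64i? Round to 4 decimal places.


Step 1: g = f/6 maps D -> D with g(0) = 0, so by the Schwarz lemma |g(z)| <= |z|, i.e. |f(z)| <= 6|z|; this is sharp (f(z) = 6z).
Step 2: |z0|^2 = 0.6^2 + 0.64^2 = 0.7696
Step 3: |z0| = sqrt(0.7696) = 0.877268
Step 4: Best bound = 6 * |z0| = 6 * 0.877268 = 5.2636

5.2636


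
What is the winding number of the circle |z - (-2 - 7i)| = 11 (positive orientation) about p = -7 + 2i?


Step 1: Center c = (-2, -7), radius = 11
Step 2: |p - c|^2 = (-5)^2 + 9^2 = 106
Step 3: r^2 = 121
Step 4: |p-c| < r so winding number = 1

1


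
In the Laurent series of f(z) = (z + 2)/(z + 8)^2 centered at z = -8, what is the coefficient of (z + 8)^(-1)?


Step 1: Write the numerator in powers of (z + 8): z + 2 = (z + 8) + (1*(-8) + 2) = (z + 8) - 6
Step 2: Divide by (z + 8)^2: f(z) = -6(z + 8)^(-2) + (z + 8)^(-1)
Step 3: This finite sum is the Laurent series of f about z = -8.
Step 4: Coefficient of (z + 8)^(-1) = coefficient of (z + 8) in the re-centred numerator = 1

1


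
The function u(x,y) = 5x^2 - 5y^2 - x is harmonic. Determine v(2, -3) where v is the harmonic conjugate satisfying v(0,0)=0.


Step 1: v_x = -u_y = 10y + 0
Step 2: v_y = u_x = 10x - 1
Step 3: v = 10xy - y + C
Step 4: v(0,0) = 0 => C = 0
Step 5: v(2, -3) = -57

-57


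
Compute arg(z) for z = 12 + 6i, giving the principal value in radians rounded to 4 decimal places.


Step 1: z = 12 + 6i
Step 2: arg(z) = atan2(6, 12)
Step 3: arg(z) = 0.4636

0.4636


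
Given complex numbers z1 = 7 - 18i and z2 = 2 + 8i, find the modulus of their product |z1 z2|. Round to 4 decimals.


Step 1: |z1| = sqrt(7^2 + (-18)^2) = sqrt(373)
Step 2: |z2| = sqrt(2^2 + 8^2) = sqrt(68)
Step 3: |z1*z2| = |z1|*|z2| = sqrt(373) * sqrt(68) = sqrt(373 * 68) = sqrt(25364)
Step 4: = 159.2608

159.2608


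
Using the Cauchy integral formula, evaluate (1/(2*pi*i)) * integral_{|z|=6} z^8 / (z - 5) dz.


Step 1: f(z) = z^8, a = 5 is inside |z| = 6
Step 2: By Cauchy integral formula: (1/(2pi*i)) * integral = f(a)
Step 3: f(5) = 5^8 = 390625

390625


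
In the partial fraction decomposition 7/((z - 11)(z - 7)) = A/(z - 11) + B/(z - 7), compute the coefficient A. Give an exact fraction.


Step 1: Multiply both sides by (z - 11) and set z = 11
Step 2: A = 7 / (11 - 7)
Step 3: A = 7 / 4
Step 4: A = 7/4

7/4


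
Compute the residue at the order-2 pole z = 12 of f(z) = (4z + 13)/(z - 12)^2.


Step 1: Pole of order 2 at z = 12
Step 2: Res = lim d/dz [(z - 12)^2 * f(z)] as z -> 12
Step 3: (z - 12)^2 * f(z) = 4z + 13
Step 4: d/dz[4z + 13] = 4

4


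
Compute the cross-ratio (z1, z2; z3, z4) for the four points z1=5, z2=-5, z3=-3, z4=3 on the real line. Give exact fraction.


Step 1: (z1-z3)(z2-z4) = 8 * (-8) = -64
Step 2: (z1-z4)(z2-z3) = 2 * (-2) = -4
Step 3: Cross-ratio = 64/4 = 16

16


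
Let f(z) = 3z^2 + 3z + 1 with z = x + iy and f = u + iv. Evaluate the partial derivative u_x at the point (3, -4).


Step 1: f(z) = 3(x+iy)^2 + 3(x+iy) + 1
Step 2: u = 3(x^2 - y^2) + 3x + 1
Step 3: u_x = 6x + 3
Step 4: At (3, -4): u_x = 18 + 3 = 21

21


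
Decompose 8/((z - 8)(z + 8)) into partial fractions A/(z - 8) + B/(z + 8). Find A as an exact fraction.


Step 1: Multiply both sides by (z - 8) and set z = 8
Step 2: A = 8 / (8 + 8)
Step 3: A = 8 / 16
Step 4: A = 1/2

1/2


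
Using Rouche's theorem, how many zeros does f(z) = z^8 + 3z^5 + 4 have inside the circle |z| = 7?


Step 1: On |z| = 7 the three terms have sizes |z^8| = 7^8 = 5764801, |3z^5| = 3*7^5 = 50421, |4| = 4
Step 2: The dominant term is g(z) = z^8; let h(z) = 3z^5 + 4 so f = g + h
Step 3: On |z| = 7: |g| = 5764801 and |h| <= 50421 + 4 = 50425
Step 4: Since 5764801 > 50425, |h| < |g| on |z| = 7, so by Rouche f has the same number of zeros as g inside |z| < 7
Step 5: g(z) = z^8 has 8 zeros (all at the origin) inside |z| < 7. Answer = 8

8


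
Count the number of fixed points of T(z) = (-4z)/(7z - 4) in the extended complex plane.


Step 1: Fixed points satisfy T(z) = z
Step 2: 7z^2 = 0
Step 3: Discriminant = 0^2 - 4*7*0 = 0
Step 4: Number of fixed points = 1

1


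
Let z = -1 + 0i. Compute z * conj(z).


Step 1: conj(z) = -1 - 0i
Step 2: z * conj(z) = (-1)^2 + 0^2
Step 3: = 1 + 0 = 1

1


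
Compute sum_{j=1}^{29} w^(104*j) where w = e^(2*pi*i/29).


Step 1: The sum sum_{j=1}^{n} w^(k*j) equals n if n | k, else 0.
Step 2: Here n = 29, k = 104
Step 3: Does n divide k? 29 | 104 -> False
Step 4: Sum = 0

0


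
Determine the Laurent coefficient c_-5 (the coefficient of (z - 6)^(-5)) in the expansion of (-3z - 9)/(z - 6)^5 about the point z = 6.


Step 1: Write the numerator in powers of (z - 6): -3z - 9 = -3(z - 6) + (-3*6 - 9) = -3(z - 6) - 27
Step 2: Divide by (z - 6)^5: f(z) = -27(z - 6)^(-5) - 3(z - 6)^(-4)
Step 3: This finite sum is the Laurent series of f about z = 6.
Step 4: Coefficient of (z - 6)^(-5) = -3*6 - 9 = -27

-27


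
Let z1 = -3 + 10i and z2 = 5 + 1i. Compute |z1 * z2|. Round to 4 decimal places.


Step 1: |z1| = sqrt((-3)^2 + 10^2) = sqrt(109)
Step 2: |z2| = sqrt(5^2 + 1^2) = sqrt(26)
Step 3: |z1*z2| = |z1|*|z2| = sqrt(109) * sqrt(26) = sqrt(109 * 26) = sqrt(2834)
Step 4: = 53.2353

53.2353


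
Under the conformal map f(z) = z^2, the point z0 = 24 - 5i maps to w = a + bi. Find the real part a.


Step 1: z0 = 24 - 5i
Step 2: z0^2 = 24^2 - (-5)^2 - 240i
Step 3: real part = 576 - 25 = 551

551


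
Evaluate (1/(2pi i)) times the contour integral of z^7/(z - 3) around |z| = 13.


Step 1: f(z) = z^7, a = 3 is inside |z| = 13
Step 2: By Cauchy integral formula: (1/(2pi*i)) * integral = f(a)
Step 3: f(3) = 3^7 = 2187

2187


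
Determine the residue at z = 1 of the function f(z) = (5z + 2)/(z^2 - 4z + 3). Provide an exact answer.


Step 1: Q(z) = z^2 - 4z + 3 = (z - 1)(z - 3)
Step 2: Q'(z) = 2z - 4
Step 3: Q'(1) = -2, P(1) = 7
Step 4: Res = P(1)/Q'(1) = 7/(-2) = -7/2

-7/2


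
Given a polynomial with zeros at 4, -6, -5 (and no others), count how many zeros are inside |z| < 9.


Step 1: Check each root:
  z = 4: |4| = 4 < 9
  z = -6: |-6| = 6 < 9
  z = -5: |-5| = 5 < 9
Step 2: Count = 3

3


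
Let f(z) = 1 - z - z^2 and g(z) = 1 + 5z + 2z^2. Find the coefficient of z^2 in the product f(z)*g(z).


Step 1: z^2 term in f*g comes from: (1)*(2z^2) + (-z)*(5z) + (-z^2)*(1)
Step 2: = 2 - 5 - 1
Step 3: = -4

-4


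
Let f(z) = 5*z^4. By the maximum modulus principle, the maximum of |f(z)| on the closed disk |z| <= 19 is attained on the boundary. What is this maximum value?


Step 1: On |z| = 19, |f(z)| = 5 * |z|^4 = 5 * 19^4
Step 2: By maximum modulus principle, maximum is on boundary.
Step 3: Maximum = 5 * 130321 = 651605

651605


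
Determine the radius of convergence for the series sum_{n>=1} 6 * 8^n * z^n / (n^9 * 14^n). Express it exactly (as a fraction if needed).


Step 1: General term a_n = 6 * 8^n / (n^9 * 14^n)
Step 2: By the root test, |a_n|^(1/n) = 6^(1/n) * 8 / (n^(9/n) * 14) -> 8/14 as n -> infinity (since 6^(1/n) -> 1 and n^(9/n) -> 1)
Step 3: R = 1/lim|a_n|^(1/n) = 14/8 = 7/4

7/4


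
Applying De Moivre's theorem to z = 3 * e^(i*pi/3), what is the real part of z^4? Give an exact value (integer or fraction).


Step 1: By De Moivre's theorem, z^4 = 3^4 * e^(i*4*pi/3) = 81 * (cos(4*pi/3) + i*sin(4*pi/3))
Step 2: |z|^4 = 3^4 = 81
Step 3: The angle 4*pi/3 already lies in [0, 2*pi)
Step 4: cos(4*pi/3) = -1/2
Step 5: Re(z^4) = 81 * (-1/2) = -81/2

-81/2


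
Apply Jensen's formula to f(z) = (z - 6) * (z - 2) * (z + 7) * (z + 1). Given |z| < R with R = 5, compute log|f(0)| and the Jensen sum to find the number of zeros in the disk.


Jensen's formula: (1/2pi)*integral log|f(Re^it)|dt = log|f(0)| + sum_{|a_k|<R} log(R/|a_k|)
Step 1: f(0) = (-6) * (-2) * 7 * 1 = 84
Step 2: log|f(0)| = log|6| + log|2| + log|-7| + log|-1| = 4.4308
Step 3: Zeros inside |z| < 5: 2, -1
Step 4: Jensen sum = log(5/2) + log(5/1) = 2.5257
Step 5: n(R) = number of terms in the Jensen sum = count of zeros inside |z| < 5 = 2

2


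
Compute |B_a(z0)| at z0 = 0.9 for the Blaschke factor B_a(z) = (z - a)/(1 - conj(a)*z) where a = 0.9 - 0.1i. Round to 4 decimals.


Step 1: Numerator z0 - a = 0.9 - (0.9 - 0.1i) = 0 + 0.1i
Step 2: Denominator 1 - conj(a)*z0 = 1 - (0.9 + 0.1i)*0.9 = 0.19 - 0.09i
Step 3: |z0 - a|^2 = 0^2 + 0.1^2 = 0.01; |1 - conj(a)*z0|^2 = 0.19^2 + (-0.09)^2 = 0.0442
Step 4: |B_a(0.9)| = sqrt(0.01 / 0.0442) = sqrt(0.226244)
Step 5: = 0.4757

0.4757


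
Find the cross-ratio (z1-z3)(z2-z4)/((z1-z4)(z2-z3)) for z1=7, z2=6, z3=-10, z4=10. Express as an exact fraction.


Step 1: (z1-z3)(z2-z4) = 17 * (-4) = -68
Step 2: (z1-z4)(z2-z3) = (-3) * 16 = -48
Step 3: Cross-ratio = 68/48 = 17/12

17/12


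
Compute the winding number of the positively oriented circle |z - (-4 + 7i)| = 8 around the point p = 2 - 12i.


Step 1: Center c = (-4, 7), radius = 8
Step 2: |p - c|^2 = 6^2 + (-19)^2 = 397
Step 3: r^2 = 64
Step 4: |p-c| > r so winding number = 0

0


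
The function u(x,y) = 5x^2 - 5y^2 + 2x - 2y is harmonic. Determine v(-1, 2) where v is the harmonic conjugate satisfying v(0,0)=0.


Step 1: v_x = -u_y = 10y + 2
Step 2: v_y = u_x = 10x + 2
Step 3: v = 10xy + 2x + 2y + C
Step 4: v(0,0) = 0 => C = 0
Step 5: v(-1, 2) = -18

-18


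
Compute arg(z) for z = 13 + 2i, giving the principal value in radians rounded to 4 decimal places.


Step 1: z = 13 + 2i
Step 2: arg(z) = atan2(2, 13)
Step 3: arg(z) = 0.1526

0.1526


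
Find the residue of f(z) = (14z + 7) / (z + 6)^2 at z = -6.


Step 1: Pole of order 2 at z = -6
Step 2: Res = lim d/dz [(z + 6)^2 * f(z)] as z -> -6
Step 3: (z + 6)^2 * f(z) = 14z + 7
Step 4: d/dz[14z + 7] = 14

14


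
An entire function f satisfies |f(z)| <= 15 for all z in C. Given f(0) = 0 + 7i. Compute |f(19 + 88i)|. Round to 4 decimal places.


Step 1: By Liouville's theorem, a bounded entire function is constant.
Step 2: f(z) = f(0) = 0 + 7i for all z.
Step 3: |f(w)| = |0 + 7i| = sqrt(0 + 49)
Step 4: = 7.0

7.0


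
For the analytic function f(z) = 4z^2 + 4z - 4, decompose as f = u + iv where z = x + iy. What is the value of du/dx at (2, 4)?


Step 1: f(z) = 4(x+iy)^2 + 4(x+iy) - 4
Step 2: u = 4(x^2 - y^2) + 4x - 4
Step 3: u_x = 8x + 4
Step 4: At (2, 4): u_x = 16 + 4 = 20

20


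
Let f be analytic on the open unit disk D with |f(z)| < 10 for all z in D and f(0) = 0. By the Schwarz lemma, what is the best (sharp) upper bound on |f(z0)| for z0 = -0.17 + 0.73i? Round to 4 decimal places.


Step 1: g = f/10 maps D -> D with g(0) = 0, so by the Schwarz lemma |g(z)| <= |z|, i.e. |f(z)| <= 10|z|; this is sharp (f(z) = 10z).
Step 2: |z0|^2 = (-0.17)^2 + 0.73^2 = 0.5618
Step 3: |z0| = sqrt(0.5618) = 0.749533
Step 4: Best bound = 10 * |z0| = 10 * 0.749533 = 7.4953

7.4953


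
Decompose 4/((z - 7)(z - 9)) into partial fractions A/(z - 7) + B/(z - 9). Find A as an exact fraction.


Step 1: Multiply both sides by (z - 7) and set z = 7
Step 2: A = 4 / (7 - 9)
Step 3: A = 4 / (-2)
Step 4: A = -2

-2


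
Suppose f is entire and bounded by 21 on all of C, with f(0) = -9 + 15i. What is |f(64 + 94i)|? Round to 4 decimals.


Step 1: By Liouville's theorem, a bounded entire function is constant.
Step 2: f(z) = f(0) = -9 + 15i for all z.
Step 3: |f(w)| = |-9 + 15i| = sqrt(81 + 225)
Step 4: = 17.4929

17.4929


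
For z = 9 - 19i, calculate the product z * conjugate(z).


Step 1: conj(z) = 9 + 19i
Step 2: z * conj(z) = 9^2 + (-19)^2
Step 3: = 81 + 361 = 442

442


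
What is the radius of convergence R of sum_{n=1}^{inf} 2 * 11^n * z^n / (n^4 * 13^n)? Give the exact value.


Step 1: General term a_n = 2 * 11^n / (n^4 * 13^n)
Step 2: By the root test, |a_n|^(1/n) = 2^(1/n) * 11 / (n^(4/n) * 13) -> 11/13 as n -> infinity (since 2^(1/n) -> 1 and n^(4/n) -> 1)
Step 3: R = 1/lim|a_n|^(1/n) = 13/11

13/11


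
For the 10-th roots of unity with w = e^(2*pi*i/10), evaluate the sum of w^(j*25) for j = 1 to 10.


Step 1: The sum sum_{j=1}^{n} w^(k*j) equals n if n | k, else 0.
Step 2: Here n = 10, k = 25
Step 3: Does n divide k? 10 | 25 -> False
Step 4: Sum = 0

0


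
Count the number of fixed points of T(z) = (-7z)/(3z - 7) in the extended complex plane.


Step 1: Fixed points satisfy T(z) = z
Step 2: 3z^2 = 0
Step 3: Discriminant = 0^2 - 4*3*0 = 0
Step 4: Number of fixed points = 1

1


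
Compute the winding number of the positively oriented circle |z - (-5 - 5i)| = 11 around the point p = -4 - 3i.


Step 1: Center c = (-5, -5), radius = 11
Step 2: |p - c|^2 = 1^2 + 2^2 = 5
Step 3: r^2 = 121
Step 4: |p-c| < r so winding number = 1

1


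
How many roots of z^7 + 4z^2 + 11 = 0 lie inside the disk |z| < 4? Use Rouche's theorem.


Step 1: On |z| = 4 the three terms have sizes |z^7| = 4^7 = 16384, |4z^2| = 4*4^2 = 64, |11| = 11
Step 2: The dominant term is g(z) = z^7; let h(z) = 4z^2 + 11 so f = g + h
Step 3: On |z| = 4: |g| = 16384 and |h| <= 64 + 11 = 75
Step 4: Since 16384 > 75, |h| < |g| on |z| = 4, so by Rouche f has the same number of zeros as g inside |z| < 4
Step 5: g(z) = z^7 has 7 zeros (all at the origin) inside |z| < 4. Answer = 7

7


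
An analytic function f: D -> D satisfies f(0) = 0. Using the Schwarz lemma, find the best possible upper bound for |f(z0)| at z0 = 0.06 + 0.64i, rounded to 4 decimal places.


Step 1: Schwarz lemma: if f: D -> D is analytic with f(0) = 0, then |f(z)| <= |z| for all z in D, and this is sharp (f(z) = z).
Step 2: |z0|^2 = 0.06^2 + 0.64^2 = 0.4132
Step 3: |z0| = sqrt(0.4132) = 0.642806
Step 4: Best bound = |z0| = 0.6428

0.6428


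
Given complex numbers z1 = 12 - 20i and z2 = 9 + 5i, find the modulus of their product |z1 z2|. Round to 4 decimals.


Step 1: |z1| = sqrt(12^2 + (-20)^2) = sqrt(544)
Step 2: |z2| = sqrt(9^2 + 5^2) = sqrt(106)
Step 3: |z1*z2| = |z1|*|z2| = sqrt(544) * sqrt(106) = sqrt(544 * 106) = sqrt(57664)
Step 4: = 240.1333

240.1333


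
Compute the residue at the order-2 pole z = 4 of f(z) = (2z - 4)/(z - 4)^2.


Step 1: Pole of order 2 at z = 4
Step 2: Res = lim d/dz [(z - 4)^2 * f(z)] as z -> 4
Step 3: (z - 4)^2 * f(z) = 2z - 4
Step 4: d/dz[2z - 4] = 2

2


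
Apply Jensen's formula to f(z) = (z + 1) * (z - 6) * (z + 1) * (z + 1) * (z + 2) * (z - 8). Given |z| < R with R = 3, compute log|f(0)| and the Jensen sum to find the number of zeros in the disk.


Jensen's formula: (1/2pi)*integral log|f(Re^it)|dt = log|f(0)| + sum_{|a_k|<R} log(R/|a_k|)
Step 1: f(0) = 1 * (-6) * 1 * 1 * 2 * (-8) = 96
Step 2: log|f(0)| = log|-1| + log|6| + log|-1| + log|-1| + log|-2| + log|8| = 4.5643
Step 3: Zeros inside |z| < 3: -1, -1, -1, -2
Step 4: Jensen sum = log(3/1) + log(3/1) + log(3/1) + log(3/2) = 3.7013
Step 5: n(R) = number of terms in the Jensen sum = count of zeros inside |z| < 3 = 4

4


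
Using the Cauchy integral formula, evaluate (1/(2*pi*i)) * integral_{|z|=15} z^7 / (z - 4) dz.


Step 1: f(z) = z^7, a = 4 is inside |z| = 15
Step 2: By Cauchy integral formula: (1/(2pi*i)) * integral = f(a)
Step 3: f(4) = 4^7 = 16384

16384


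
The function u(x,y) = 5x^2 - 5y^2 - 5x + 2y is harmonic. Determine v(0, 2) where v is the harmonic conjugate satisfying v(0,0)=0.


Step 1: v_x = -u_y = 10y - 2
Step 2: v_y = u_x = 10x - 5
Step 3: v = 10xy - 2x - 5y + C
Step 4: v(0,0) = 0 => C = 0
Step 5: v(0, 2) = -10

-10


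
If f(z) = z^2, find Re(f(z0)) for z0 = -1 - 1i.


Step 1: z0 = -1 - 1i
Step 2: z0^2 = (-1)^2 - (-1)^2 + 2i
Step 3: real part = 1 - 1 = 0

0


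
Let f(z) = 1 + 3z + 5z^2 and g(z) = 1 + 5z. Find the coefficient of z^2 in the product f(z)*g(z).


Step 1: z^2 term in f*g comes from: (1)*(0) + (3z)*(5z) + (5z^2)*(1)
Step 2: = 0 + 15 + 5
Step 3: = 20

20


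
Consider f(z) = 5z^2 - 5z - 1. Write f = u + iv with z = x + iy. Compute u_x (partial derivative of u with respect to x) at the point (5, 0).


Step 1: f(z) = 5(x+iy)^2 - 5(x+iy) - 1
Step 2: u = 5(x^2 - y^2) - 5x - 1
Step 3: u_x = 10x - 5
Step 4: At (5, 0): u_x = 50 - 5 = 45

45


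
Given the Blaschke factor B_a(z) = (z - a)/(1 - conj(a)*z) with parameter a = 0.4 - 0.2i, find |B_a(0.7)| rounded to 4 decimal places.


Step 1: Numerator z0 - a = 0.7 - (0.4 - 0.2i) = 0.3 + 0.2i
Step 2: Denominator 1 - conj(a)*z0 = 1 - (0.4 + 0.2i)*0.7 = 0.72 - 0.14i
Step 3: |z0 - a|^2 = 0.3^2 + 0.2^2 = 0.13; |1 - conj(a)*z0|^2 = 0.72^2 + (-0.14)^2 = 0.538
Step 4: |B_a(0.7)| = sqrt(0.13 / 0.538) = sqrt(0.241636)
Step 5: = 0.4916

0.4916


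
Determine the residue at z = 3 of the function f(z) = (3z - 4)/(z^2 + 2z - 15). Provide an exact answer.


Step 1: Q(z) = z^2 + 2z - 15 = (z - 3)(z + 5)
Step 2: Q'(z) = 2z + 2
Step 3: Q'(3) = 8, P(3) = 5
Step 4: Res = P(3)/Q'(3) = 5/8 = 5/8

5/8


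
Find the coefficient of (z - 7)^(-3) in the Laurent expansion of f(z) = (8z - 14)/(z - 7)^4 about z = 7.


Step 1: Write the numerator in powers of (z - 7): 8z - 14 = 8(z - 7) + (8*7 - 14) = 8(z - 7) + 42
Step 2: Divide by (z - 7)^4: f(z) = 42(z - 7)^(-4) + 8(z - 7)^(-3)
Step 3: This finite sum is the Laurent series of f about z = 7.
Step 4: Coefficient of (z - 7)^(-3) = coefficient of (z - 7) in the re-centred numerator = 8

8


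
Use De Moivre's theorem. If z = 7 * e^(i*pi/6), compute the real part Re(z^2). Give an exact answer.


Step 1: By De Moivre's theorem, z^2 = 7^2 * e^(i*2*pi/6) = 49 * (cos(pi/3) + i*sin(pi/3))
Step 2: |z|^2 = 7^2 = 49
Step 3: The angle pi/3 already lies in [0, 2*pi)
Step 4: cos(pi/3) = 1/2
Step 5: Re(z^2) = 49 * 1/2 = 49/2

49/2


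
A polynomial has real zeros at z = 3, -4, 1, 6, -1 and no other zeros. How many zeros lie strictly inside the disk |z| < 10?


Step 1: Check each root:
  z = 3: |3| = 3 < 10
  z = -4: |-4| = 4 < 10
  z = 1: |1| = 1 < 10
  z = 6: |6| = 6 < 10
  z = -1: |-1| = 1 < 10
Step 2: Count = 5

5


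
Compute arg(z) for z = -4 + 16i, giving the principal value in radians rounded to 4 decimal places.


Step 1: z = -4 + 16i
Step 2: arg(z) = atan2(16, -4)
Step 3: arg(z) = 1.8158

1.8158


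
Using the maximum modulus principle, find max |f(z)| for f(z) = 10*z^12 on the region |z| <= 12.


Step 1: On |z| = 12, |f(z)| = 10 * |z|^12 = 10 * 12^12
Step 2: By maximum modulus principle, maximum is on boundary.
Step 3: Maximum = 10 * 8916100448256 = 89161004482560

89161004482560


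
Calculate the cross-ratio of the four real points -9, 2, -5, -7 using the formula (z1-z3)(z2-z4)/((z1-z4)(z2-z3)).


Step 1: (z1-z3)(z2-z4) = (-4) * 9 = -36
Step 2: (z1-z4)(z2-z3) = (-2) * 7 = -14
Step 3: Cross-ratio = 36/14 = 18/7

18/7


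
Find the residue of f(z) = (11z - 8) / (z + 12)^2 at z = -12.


Step 1: Pole of order 2 at z = -12
Step 2: Res = lim d/dz [(z + 12)^2 * f(z)] as z -> -12
Step 3: (z + 12)^2 * f(z) = 11z - 8
Step 4: d/dz[11z - 8] = 11

11


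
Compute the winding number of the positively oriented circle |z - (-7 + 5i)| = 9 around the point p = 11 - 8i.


Step 1: Center c = (-7, 5), radius = 9
Step 2: |p - c|^2 = 18^2 + (-13)^2 = 493
Step 3: r^2 = 81
Step 4: |p-c| > r so winding number = 0

0


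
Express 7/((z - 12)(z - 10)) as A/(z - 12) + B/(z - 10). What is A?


Step 1: Multiply both sides by (z - 12) and set z = 12
Step 2: A = 7 / (12 - 10)
Step 3: A = 7 / 2
Step 4: A = 7/2

7/2


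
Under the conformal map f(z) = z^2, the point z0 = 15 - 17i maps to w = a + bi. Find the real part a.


Step 1: z0 = 15 - 17i
Step 2: z0^2 = 15^2 - (-17)^2 - 510i
Step 3: real part = 225 - 289 = -64

-64


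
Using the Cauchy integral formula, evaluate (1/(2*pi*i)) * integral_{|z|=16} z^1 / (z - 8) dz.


Step 1: f(z) = z^1, a = 8 is inside |z| = 16
Step 2: By Cauchy integral formula: (1/(2pi*i)) * integral = f(a)
Step 3: f(8) = 8^1 = 8

8


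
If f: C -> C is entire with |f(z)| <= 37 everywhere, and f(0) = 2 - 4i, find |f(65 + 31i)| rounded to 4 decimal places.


Step 1: By Liouville's theorem, a bounded entire function is constant.
Step 2: f(z) = f(0) = 2 - 4i for all z.
Step 3: |f(w)| = |2 - 4i| = sqrt(4 + 16)
Step 4: = 4.4721

4.4721


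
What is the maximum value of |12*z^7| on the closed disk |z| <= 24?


Step 1: On |z| = 24, |f(z)| = 12 * |z|^7 = 12 * 24^7
Step 2: By maximum modulus principle, maximum is on boundary.
Step 3: Maximum = 12 * 4586471424 = 55037657088

55037657088


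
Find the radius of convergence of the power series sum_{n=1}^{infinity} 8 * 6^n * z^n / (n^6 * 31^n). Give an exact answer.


Step 1: General term a_n = 8 * 6^n / (n^6 * 31^n)
Step 2: By the root test, |a_n|^(1/n) = 8^(1/n) * 6 / (n^(6/n) * 31) -> 6/31 as n -> infinity (since 8^(1/n) -> 1 and n^(6/n) -> 1)
Step 3: R = 1/lim|a_n|^(1/n) = 31/6

31/6


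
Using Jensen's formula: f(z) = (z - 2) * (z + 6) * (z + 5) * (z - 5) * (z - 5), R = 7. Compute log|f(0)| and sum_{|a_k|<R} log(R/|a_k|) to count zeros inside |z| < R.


Jensen's formula: (1/2pi)*integral log|f(Re^it)|dt = log|f(0)| + sum_{|a_k|<R} log(R/|a_k|)
Step 1: f(0) = (-2) * 6 * 5 * (-5) * (-5) = -1500
Step 2: log|f(0)| = log|2| + log|-6| + log|-5| + log|5| + log|5| = 7.3132
Step 3: Zeros inside |z| < 7: 2, -6, -5, 5, 5
Step 4: Jensen sum = log(7/2) + log(7/6) + log(7/5) + log(7/5) + log(7/5) = 2.4163
Step 5: n(R) = number of terms in the Jensen sum = count of zeros inside |z| < 7 = 5

5


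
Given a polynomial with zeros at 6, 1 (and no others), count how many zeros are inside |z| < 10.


Step 1: Check each root:
  z = 6: |6| = 6 < 10
  z = 1: |1| = 1 < 10
Step 2: Count = 2

2


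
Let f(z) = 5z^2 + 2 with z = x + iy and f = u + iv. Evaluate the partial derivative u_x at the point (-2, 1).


Step 1: f(z) = 5(x+iy)^2 + 2
Step 2: u = 5(x^2 - y^2) + 2
Step 3: u_x = 10x + 0
Step 4: At (-2, 1): u_x = -20 + 0 = -20

-20


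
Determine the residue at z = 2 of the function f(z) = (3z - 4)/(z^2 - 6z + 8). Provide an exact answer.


Step 1: Q(z) = z^2 - 6z + 8 = (z - 2)(z - 4)
Step 2: Q'(z) = 2z - 6
Step 3: Q'(2) = -2, P(2) = 2
Step 4: Res = P(2)/Q'(2) = 2/(-2) = -1

-1


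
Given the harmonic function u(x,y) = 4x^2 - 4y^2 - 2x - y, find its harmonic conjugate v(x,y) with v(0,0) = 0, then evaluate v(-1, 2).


Step 1: v_x = -u_y = 8y + 1
Step 2: v_y = u_x = 8x - 2
Step 3: v = 8xy + x - 2y + C
Step 4: v(0,0) = 0 => C = 0
Step 5: v(-1, 2) = -21

-21


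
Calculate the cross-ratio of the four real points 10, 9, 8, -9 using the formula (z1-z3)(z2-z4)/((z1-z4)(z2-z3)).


Step 1: (z1-z3)(z2-z4) = 2 * 18 = 36
Step 2: (z1-z4)(z2-z3) = 19 * 1 = 19
Step 3: Cross-ratio = 36/19 = 36/19

36/19


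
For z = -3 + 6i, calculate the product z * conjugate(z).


Step 1: conj(z) = -3 - 6i
Step 2: z * conj(z) = (-3)^2 + 6^2
Step 3: = 9 + 36 = 45

45


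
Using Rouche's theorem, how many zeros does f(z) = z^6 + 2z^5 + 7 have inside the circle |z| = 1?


Step 1: On |z| = 1 the three terms have sizes |z^6| = 1^6 = 1, |2z^5| = 2*1^5 = 2, |7| = 7
Step 2: The dominant term is g(z) = 7; let h(z) = z^6 + 2z^5 so f = g + h
Step 3: On |z| = 1: |g| = 7 and |h| <= 1 + 2 = 3
Step 4: Since 7 > 3, |h| < |g| on |z| = 1, so by Rouche f has the same number of zeros as g inside |z| < 1
Step 5: g(z) = 7 is a nonzero constant with no zeros inside |z| < 1. Answer = 0

0


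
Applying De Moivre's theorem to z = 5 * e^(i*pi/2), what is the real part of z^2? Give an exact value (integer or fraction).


Step 1: By De Moivre's theorem, z^2 = 5^2 * e^(i*2*pi/2) = 25 * (cos(pi) + i*sin(pi))
Step 2: |z|^2 = 5^2 = 25
Step 3: The angle pi already lies in [0, 2*pi)
Step 4: cos(pi) = -1
Step 5: Re(z^2) = 25 * (-1) = -25

-25


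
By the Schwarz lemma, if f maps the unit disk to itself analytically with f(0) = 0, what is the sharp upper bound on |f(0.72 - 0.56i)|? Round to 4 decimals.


Step 1: Schwarz lemma: if f: D -> D is analytic with f(0) = 0, then |f(z)| <= |z| for all z in D, and this is sharp (f(z) = z).
Step 2: |z0|^2 = 0.72^2 + (-0.56)^2 = 0.832
Step 3: |z0| = sqrt(0.832) = 0.91214
Step 4: Best bound = |z0| = 0.9121

0.9121


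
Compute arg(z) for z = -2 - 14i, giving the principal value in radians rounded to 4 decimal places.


Step 1: z = -2 - 14i
Step 2: arg(z) = atan2(-14, -2)
Step 3: arg(z) = -1.7127

-1.7127


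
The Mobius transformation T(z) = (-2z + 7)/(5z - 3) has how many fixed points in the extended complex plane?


Step 1: Fixed points satisfy T(z) = z
Step 2: 5z^2 - z - 7 = 0
Step 3: Discriminant = (-1)^2 - 4*5*(-7) = 141
Step 4: Number of fixed points = 2

2


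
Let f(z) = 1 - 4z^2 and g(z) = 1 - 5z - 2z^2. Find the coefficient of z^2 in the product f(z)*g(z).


Step 1: z^2 term in f*g comes from: (1)*(-2z^2) + (0)*(-5z) + (-4z^2)*(1)
Step 2: = -2 + 0 - 4
Step 3: = -6

-6


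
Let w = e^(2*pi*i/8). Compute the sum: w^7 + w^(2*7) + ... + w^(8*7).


Step 1: The sum sum_{j=1}^{n} w^(k*j) equals n if n | k, else 0.
Step 2: Here n = 8, k = 7
Step 3: Does n divide k? 8 | 7 -> False
Step 4: Sum = 0

0


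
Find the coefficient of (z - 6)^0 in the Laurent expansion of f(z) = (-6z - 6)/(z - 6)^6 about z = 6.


Step 1: Write the numerator in powers of (z - 6): -6z - 6 = -6(z - 6) + (-6*6 - 6) = -6(z - 6) - 42
Step 2: Divide by (z - 6)^6: f(z) = -42(z - 6)^(-6) - 6(z - 6)^(-5)
Step 3: This finite sum is the Laurent series of f about z = 6.
Step 4: Only the powers -6 and -5 appear, so the coefficient of (z - 6)^0 = 0

0
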